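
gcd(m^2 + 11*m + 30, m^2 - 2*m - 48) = m + 6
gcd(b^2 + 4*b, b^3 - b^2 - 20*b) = b^2 + 4*b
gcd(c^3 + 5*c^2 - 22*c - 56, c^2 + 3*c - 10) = 1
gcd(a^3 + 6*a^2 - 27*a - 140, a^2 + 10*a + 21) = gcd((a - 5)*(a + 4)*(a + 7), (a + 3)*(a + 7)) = a + 7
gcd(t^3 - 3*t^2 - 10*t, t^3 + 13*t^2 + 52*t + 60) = t + 2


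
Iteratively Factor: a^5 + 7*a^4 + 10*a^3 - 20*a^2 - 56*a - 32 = (a + 2)*(a^4 + 5*a^3 - 20*a - 16) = (a + 2)*(a + 4)*(a^3 + a^2 - 4*a - 4) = (a + 2)^2*(a + 4)*(a^2 - a - 2) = (a - 2)*(a + 2)^2*(a + 4)*(a + 1)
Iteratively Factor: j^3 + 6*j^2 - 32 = (j + 4)*(j^2 + 2*j - 8) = (j - 2)*(j + 4)*(j + 4)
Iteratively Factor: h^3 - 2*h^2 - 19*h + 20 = (h + 4)*(h^2 - 6*h + 5) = (h - 1)*(h + 4)*(h - 5)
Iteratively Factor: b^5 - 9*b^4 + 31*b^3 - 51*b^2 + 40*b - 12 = (b - 2)*(b^4 - 7*b^3 + 17*b^2 - 17*b + 6) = (b - 2)^2*(b^3 - 5*b^2 + 7*b - 3) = (b - 3)*(b - 2)^2*(b^2 - 2*b + 1) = (b - 3)*(b - 2)^2*(b - 1)*(b - 1)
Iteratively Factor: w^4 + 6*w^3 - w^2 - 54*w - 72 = (w + 3)*(w^3 + 3*w^2 - 10*w - 24) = (w - 3)*(w + 3)*(w^2 + 6*w + 8) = (w - 3)*(w + 3)*(w + 4)*(w + 2)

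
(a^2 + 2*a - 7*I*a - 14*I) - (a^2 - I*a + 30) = 2*a - 6*I*a - 30 - 14*I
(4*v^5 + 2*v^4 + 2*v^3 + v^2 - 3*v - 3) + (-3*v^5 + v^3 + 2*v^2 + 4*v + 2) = v^5 + 2*v^4 + 3*v^3 + 3*v^2 + v - 1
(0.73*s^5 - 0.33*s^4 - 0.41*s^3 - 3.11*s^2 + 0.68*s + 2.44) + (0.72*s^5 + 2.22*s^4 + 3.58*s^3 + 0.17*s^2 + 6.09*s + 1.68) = 1.45*s^5 + 1.89*s^4 + 3.17*s^3 - 2.94*s^2 + 6.77*s + 4.12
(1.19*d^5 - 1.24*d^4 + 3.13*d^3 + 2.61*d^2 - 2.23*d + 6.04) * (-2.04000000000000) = -2.4276*d^5 + 2.5296*d^4 - 6.3852*d^3 - 5.3244*d^2 + 4.5492*d - 12.3216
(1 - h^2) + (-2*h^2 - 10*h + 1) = -3*h^2 - 10*h + 2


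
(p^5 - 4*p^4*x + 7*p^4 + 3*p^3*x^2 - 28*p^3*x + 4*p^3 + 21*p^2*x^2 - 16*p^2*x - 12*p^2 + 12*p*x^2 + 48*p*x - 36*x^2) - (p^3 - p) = p^5 - 4*p^4*x + 7*p^4 + 3*p^3*x^2 - 28*p^3*x + 3*p^3 + 21*p^2*x^2 - 16*p^2*x - 12*p^2 + 12*p*x^2 + 48*p*x + p - 36*x^2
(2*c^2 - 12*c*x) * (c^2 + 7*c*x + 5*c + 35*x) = 2*c^4 + 2*c^3*x + 10*c^3 - 84*c^2*x^2 + 10*c^2*x - 420*c*x^2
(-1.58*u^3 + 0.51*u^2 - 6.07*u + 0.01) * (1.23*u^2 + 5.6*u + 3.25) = -1.9434*u^5 - 8.2207*u^4 - 9.7451*u^3 - 32.3222*u^2 - 19.6715*u + 0.0325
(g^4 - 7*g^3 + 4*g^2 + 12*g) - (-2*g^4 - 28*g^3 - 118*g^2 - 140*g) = 3*g^4 + 21*g^3 + 122*g^2 + 152*g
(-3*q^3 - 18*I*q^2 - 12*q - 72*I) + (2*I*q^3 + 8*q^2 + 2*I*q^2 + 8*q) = -3*q^3 + 2*I*q^3 + 8*q^2 - 16*I*q^2 - 4*q - 72*I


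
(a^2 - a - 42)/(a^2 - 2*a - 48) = (a - 7)/(a - 8)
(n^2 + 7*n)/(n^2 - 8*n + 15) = n*(n + 7)/(n^2 - 8*n + 15)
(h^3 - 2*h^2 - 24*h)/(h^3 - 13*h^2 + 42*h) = (h + 4)/(h - 7)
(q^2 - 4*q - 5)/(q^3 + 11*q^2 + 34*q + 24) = (q - 5)/(q^2 + 10*q + 24)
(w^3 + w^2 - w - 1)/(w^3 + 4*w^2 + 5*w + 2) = (w - 1)/(w + 2)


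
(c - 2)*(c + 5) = c^2 + 3*c - 10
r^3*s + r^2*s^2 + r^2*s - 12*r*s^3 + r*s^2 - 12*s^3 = (r - 3*s)*(r + 4*s)*(r*s + s)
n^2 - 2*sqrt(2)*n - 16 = (n - 4*sqrt(2))*(n + 2*sqrt(2))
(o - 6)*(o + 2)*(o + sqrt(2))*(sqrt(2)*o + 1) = sqrt(2)*o^4 - 4*sqrt(2)*o^3 + 3*o^3 - 11*sqrt(2)*o^2 - 12*o^2 - 36*o - 4*sqrt(2)*o - 12*sqrt(2)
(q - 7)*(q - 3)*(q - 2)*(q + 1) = q^4 - 11*q^3 + 29*q^2 - q - 42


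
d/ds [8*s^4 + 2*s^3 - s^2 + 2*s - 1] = 32*s^3 + 6*s^2 - 2*s + 2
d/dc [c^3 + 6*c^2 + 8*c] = 3*c^2 + 12*c + 8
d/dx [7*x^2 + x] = 14*x + 1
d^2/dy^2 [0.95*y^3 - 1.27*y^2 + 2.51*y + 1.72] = 5.7*y - 2.54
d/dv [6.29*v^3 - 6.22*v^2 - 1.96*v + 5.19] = 18.87*v^2 - 12.44*v - 1.96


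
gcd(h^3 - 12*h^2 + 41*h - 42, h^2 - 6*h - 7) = h - 7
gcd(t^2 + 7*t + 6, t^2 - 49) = 1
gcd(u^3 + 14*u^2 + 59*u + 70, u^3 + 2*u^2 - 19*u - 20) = u + 5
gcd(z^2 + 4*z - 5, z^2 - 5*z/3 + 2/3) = z - 1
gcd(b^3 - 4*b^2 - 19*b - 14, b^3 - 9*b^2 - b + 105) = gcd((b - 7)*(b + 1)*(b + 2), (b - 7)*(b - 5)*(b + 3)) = b - 7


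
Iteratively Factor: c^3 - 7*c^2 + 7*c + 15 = (c - 5)*(c^2 - 2*c - 3) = (c - 5)*(c - 3)*(c + 1)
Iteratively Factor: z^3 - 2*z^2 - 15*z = (z)*(z^2 - 2*z - 15) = z*(z - 5)*(z + 3)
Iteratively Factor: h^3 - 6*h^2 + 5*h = (h)*(h^2 - 6*h + 5) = h*(h - 5)*(h - 1)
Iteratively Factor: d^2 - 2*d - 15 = (d + 3)*(d - 5)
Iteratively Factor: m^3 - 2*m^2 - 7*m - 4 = (m + 1)*(m^2 - 3*m - 4) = (m + 1)^2*(m - 4)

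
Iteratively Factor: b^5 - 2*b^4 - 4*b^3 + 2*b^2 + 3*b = (b + 1)*(b^4 - 3*b^3 - b^2 + 3*b) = (b + 1)^2*(b^3 - 4*b^2 + 3*b) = b*(b + 1)^2*(b^2 - 4*b + 3) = b*(b - 3)*(b + 1)^2*(b - 1)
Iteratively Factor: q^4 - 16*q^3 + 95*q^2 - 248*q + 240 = (q - 4)*(q^3 - 12*q^2 + 47*q - 60) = (q - 4)^2*(q^2 - 8*q + 15) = (q - 5)*(q - 4)^2*(q - 3)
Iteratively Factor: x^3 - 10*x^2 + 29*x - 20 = (x - 4)*(x^2 - 6*x + 5) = (x - 4)*(x - 1)*(x - 5)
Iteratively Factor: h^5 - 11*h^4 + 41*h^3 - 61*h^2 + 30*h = (h - 3)*(h^4 - 8*h^3 + 17*h^2 - 10*h) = (h - 5)*(h - 3)*(h^3 - 3*h^2 + 2*h) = (h - 5)*(h - 3)*(h - 1)*(h^2 - 2*h) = (h - 5)*(h - 3)*(h - 2)*(h - 1)*(h)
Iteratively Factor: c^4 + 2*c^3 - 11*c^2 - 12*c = (c - 3)*(c^3 + 5*c^2 + 4*c) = c*(c - 3)*(c^2 + 5*c + 4) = c*(c - 3)*(c + 4)*(c + 1)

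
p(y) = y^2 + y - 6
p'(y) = 2*y + 1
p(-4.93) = 13.37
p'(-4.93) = -8.86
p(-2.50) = -2.25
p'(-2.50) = -4.00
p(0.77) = -4.64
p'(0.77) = 2.54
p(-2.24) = -3.22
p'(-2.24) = -3.48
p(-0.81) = -6.15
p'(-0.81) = -0.62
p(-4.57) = 10.31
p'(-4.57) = -8.14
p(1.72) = -1.32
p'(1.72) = 4.44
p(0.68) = -4.86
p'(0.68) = 2.36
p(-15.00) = 204.00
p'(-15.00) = -29.00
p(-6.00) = 24.00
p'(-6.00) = -11.00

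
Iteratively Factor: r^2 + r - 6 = (r + 3)*(r - 2)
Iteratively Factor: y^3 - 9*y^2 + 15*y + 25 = (y - 5)*(y^2 - 4*y - 5) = (y - 5)^2*(y + 1)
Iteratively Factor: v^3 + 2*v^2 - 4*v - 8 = (v + 2)*(v^2 - 4) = (v + 2)^2*(v - 2)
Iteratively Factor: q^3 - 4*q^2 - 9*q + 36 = (q - 3)*(q^2 - q - 12) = (q - 4)*(q - 3)*(q + 3)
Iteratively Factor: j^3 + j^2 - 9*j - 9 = (j + 1)*(j^2 - 9) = (j - 3)*(j + 1)*(j + 3)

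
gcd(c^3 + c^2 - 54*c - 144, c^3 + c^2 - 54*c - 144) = c^3 + c^2 - 54*c - 144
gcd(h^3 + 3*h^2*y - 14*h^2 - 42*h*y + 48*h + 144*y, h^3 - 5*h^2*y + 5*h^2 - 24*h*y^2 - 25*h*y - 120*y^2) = h + 3*y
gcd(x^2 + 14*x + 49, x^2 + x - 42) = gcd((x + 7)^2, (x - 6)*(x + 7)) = x + 7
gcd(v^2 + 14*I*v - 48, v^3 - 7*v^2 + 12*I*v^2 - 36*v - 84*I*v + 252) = v + 6*I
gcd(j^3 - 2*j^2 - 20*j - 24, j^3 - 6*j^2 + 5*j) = 1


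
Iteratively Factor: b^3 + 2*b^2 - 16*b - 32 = (b - 4)*(b^2 + 6*b + 8) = (b - 4)*(b + 2)*(b + 4)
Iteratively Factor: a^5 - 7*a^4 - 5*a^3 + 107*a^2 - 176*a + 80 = (a + 4)*(a^4 - 11*a^3 + 39*a^2 - 49*a + 20) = (a - 1)*(a + 4)*(a^3 - 10*a^2 + 29*a - 20) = (a - 4)*(a - 1)*(a + 4)*(a^2 - 6*a + 5) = (a - 5)*(a - 4)*(a - 1)*(a + 4)*(a - 1)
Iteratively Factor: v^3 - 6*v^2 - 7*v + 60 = (v + 3)*(v^2 - 9*v + 20) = (v - 5)*(v + 3)*(v - 4)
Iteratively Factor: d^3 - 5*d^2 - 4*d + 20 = (d + 2)*(d^2 - 7*d + 10) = (d - 2)*(d + 2)*(d - 5)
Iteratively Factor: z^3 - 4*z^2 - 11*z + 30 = (z - 5)*(z^2 + z - 6) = (z - 5)*(z + 3)*(z - 2)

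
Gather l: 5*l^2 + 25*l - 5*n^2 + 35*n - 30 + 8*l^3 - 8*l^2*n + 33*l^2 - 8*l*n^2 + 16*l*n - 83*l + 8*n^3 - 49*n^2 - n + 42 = 8*l^3 + l^2*(38 - 8*n) + l*(-8*n^2 + 16*n - 58) + 8*n^3 - 54*n^2 + 34*n + 12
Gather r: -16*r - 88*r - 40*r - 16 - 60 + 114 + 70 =108 - 144*r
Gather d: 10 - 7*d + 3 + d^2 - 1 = d^2 - 7*d + 12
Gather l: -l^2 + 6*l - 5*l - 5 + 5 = -l^2 + l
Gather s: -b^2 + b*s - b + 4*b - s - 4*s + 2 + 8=-b^2 + 3*b + s*(b - 5) + 10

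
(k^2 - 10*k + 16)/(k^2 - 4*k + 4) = (k - 8)/(k - 2)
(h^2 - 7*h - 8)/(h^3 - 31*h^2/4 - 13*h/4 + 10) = 4*(h + 1)/(4*h^2 + h - 5)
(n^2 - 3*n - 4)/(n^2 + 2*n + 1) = (n - 4)/(n + 1)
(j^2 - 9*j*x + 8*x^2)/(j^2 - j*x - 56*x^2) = (j - x)/(j + 7*x)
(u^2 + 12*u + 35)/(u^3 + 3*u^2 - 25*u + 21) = (u + 5)/(u^2 - 4*u + 3)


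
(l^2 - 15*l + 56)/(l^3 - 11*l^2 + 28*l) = (l - 8)/(l*(l - 4))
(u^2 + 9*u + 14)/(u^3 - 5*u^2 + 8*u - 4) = (u^2 + 9*u + 14)/(u^3 - 5*u^2 + 8*u - 4)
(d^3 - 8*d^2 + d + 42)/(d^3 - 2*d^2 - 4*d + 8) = (d^2 - 10*d + 21)/(d^2 - 4*d + 4)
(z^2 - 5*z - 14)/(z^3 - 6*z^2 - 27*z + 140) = (z + 2)/(z^2 + z - 20)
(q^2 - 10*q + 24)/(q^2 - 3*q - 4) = (q - 6)/(q + 1)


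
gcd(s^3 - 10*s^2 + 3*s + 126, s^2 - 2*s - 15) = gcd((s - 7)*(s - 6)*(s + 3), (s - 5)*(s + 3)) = s + 3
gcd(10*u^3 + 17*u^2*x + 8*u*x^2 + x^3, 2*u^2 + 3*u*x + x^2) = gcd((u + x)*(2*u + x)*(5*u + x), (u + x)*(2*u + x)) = 2*u^2 + 3*u*x + x^2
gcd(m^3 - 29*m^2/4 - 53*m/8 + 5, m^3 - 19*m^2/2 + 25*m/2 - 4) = m^2 - 17*m/2 + 4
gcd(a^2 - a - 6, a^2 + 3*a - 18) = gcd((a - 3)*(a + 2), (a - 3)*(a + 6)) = a - 3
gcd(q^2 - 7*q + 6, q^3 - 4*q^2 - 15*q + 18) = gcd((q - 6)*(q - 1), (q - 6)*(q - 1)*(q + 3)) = q^2 - 7*q + 6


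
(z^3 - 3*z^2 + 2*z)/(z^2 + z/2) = 2*(z^2 - 3*z + 2)/(2*z + 1)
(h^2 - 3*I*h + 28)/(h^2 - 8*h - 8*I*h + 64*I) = (h^2 - 3*I*h + 28)/(h^2 - 8*h - 8*I*h + 64*I)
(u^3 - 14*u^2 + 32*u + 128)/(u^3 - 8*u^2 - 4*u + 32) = (u - 8)/(u - 2)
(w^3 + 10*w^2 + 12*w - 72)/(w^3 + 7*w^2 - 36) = (w + 6)/(w + 3)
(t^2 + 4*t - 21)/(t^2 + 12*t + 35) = (t - 3)/(t + 5)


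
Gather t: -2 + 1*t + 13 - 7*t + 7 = 18 - 6*t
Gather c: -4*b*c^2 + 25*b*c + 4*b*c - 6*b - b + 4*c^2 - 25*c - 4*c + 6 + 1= -7*b + c^2*(4 - 4*b) + c*(29*b - 29) + 7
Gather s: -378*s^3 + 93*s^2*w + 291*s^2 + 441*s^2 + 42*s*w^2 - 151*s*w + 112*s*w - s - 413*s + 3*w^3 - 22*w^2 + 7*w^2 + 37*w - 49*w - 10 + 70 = -378*s^3 + s^2*(93*w + 732) + s*(42*w^2 - 39*w - 414) + 3*w^3 - 15*w^2 - 12*w + 60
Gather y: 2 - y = 2 - y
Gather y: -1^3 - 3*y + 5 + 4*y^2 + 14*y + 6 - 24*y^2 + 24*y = -20*y^2 + 35*y + 10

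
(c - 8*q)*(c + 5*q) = c^2 - 3*c*q - 40*q^2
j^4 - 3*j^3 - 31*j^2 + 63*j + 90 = (j - 6)*(j - 3)*(j + 1)*(j + 5)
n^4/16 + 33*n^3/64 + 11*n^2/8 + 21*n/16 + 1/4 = (n/4 + 1/2)*(n/4 + 1)*(n + 1/4)*(n + 2)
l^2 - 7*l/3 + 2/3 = (l - 2)*(l - 1/3)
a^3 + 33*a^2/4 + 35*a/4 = a*(a + 5/4)*(a + 7)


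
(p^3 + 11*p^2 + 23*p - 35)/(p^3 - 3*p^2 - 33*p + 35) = (p + 7)/(p - 7)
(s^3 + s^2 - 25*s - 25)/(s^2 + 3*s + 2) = (s^2 - 25)/(s + 2)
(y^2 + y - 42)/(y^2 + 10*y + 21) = (y - 6)/(y + 3)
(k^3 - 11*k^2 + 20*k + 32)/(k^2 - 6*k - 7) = (k^2 - 12*k + 32)/(k - 7)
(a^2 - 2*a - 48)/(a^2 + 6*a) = (a - 8)/a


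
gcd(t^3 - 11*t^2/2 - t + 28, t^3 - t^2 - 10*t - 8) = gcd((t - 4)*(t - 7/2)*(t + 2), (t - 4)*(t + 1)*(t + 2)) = t^2 - 2*t - 8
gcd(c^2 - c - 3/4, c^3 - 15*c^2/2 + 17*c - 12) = c - 3/2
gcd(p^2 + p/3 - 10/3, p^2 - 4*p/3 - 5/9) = p - 5/3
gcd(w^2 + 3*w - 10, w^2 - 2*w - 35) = w + 5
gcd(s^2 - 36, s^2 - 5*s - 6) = s - 6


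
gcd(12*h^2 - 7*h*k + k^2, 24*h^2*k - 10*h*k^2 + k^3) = 4*h - k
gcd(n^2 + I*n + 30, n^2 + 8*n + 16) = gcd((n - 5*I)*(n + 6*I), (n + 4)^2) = 1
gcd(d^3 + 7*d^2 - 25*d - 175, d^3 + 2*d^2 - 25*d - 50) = d^2 - 25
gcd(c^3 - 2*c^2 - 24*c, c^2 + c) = c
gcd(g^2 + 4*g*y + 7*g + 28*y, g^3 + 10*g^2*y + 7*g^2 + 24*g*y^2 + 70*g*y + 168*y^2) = g^2 + 4*g*y + 7*g + 28*y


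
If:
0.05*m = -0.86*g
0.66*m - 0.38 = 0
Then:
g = -0.03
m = 0.58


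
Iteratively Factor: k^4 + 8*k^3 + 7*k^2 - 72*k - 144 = (k - 3)*(k^3 + 11*k^2 + 40*k + 48) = (k - 3)*(k + 4)*(k^2 + 7*k + 12) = (k - 3)*(k + 4)^2*(k + 3)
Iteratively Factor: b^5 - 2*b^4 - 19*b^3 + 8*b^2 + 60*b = (b + 3)*(b^4 - 5*b^3 - 4*b^2 + 20*b) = b*(b + 3)*(b^3 - 5*b^2 - 4*b + 20) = b*(b - 5)*(b + 3)*(b^2 - 4) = b*(b - 5)*(b - 2)*(b + 3)*(b + 2)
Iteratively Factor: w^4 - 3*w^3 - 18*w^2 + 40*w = (w - 5)*(w^3 + 2*w^2 - 8*w) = (w - 5)*(w + 4)*(w^2 - 2*w) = (w - 5)*(w - 2)*(w + 4)*(w)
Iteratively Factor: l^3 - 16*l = (l - 4)*(l^2 + 4*l) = l*(l - 4)*(l + 4)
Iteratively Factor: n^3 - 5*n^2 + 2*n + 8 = (n + 1)*(n^2 - 6*n + 8) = (n - 2)*(n + 1)*(n - 4)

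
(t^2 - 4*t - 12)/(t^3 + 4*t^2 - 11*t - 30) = (t - 6)/(t^2 + 2*t - 15)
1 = 1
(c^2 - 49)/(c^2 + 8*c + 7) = (c - 7)/(c + 1)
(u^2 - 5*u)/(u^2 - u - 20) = u/(u + 4)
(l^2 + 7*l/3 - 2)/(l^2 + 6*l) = (l^2 + 7*l/3 - 2)/(l*(l + 6))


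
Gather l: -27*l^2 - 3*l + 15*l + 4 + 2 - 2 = -27*l^2 + 12*l + 4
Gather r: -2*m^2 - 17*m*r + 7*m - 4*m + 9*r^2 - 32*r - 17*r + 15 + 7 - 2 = -2*m^2 + 3*m + 9*r^2 + r*(-17*m - 49) + 20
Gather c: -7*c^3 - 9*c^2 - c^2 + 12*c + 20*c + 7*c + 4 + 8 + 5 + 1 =-7*c^3 - 10*c^2 + 39*c + 18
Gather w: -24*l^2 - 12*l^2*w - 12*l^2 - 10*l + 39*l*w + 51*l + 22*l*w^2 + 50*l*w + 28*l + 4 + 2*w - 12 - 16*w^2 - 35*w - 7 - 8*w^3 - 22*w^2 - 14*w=-36*l^2 + 69*l - 8*w^3 + w^2*(22*l - 38) + w*(-12*l^2 + 89*l - 47) - 15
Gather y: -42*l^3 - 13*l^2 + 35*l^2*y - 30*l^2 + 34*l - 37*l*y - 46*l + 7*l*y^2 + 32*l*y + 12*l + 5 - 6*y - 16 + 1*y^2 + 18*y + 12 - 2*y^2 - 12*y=-42*l^3 - 43*l^2 + y^2*(7*l - 1) + y*(35*l^2 - 5*l) + 1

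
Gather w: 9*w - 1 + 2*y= 9*w + 2*y - 1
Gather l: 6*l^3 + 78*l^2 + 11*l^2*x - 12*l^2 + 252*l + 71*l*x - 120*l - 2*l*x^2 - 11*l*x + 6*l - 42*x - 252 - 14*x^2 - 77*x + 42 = 6*l^3 + l^2*(11*x + 66) + l*(-2*x^2 + 60*x + 138) - 14*x^2 - 119*x - 210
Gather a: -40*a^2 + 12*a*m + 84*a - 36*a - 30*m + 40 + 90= -40*a^2 + a*(12*m + 48) - 30*m + 130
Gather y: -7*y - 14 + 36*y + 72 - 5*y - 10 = 24*y + 48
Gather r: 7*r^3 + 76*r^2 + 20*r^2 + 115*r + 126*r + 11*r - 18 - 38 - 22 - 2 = 7*r^3 + 96*r^2 + 252*r - 80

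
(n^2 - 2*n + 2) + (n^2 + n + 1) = 2*n^2 - n + 3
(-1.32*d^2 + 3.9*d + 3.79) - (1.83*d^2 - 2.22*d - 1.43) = -3.15*d^2 + 6.12*d + 5.22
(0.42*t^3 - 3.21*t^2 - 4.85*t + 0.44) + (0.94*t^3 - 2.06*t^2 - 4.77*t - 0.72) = 1.36*t^3 - 5.27*t^2 - 9.62*t - 0.28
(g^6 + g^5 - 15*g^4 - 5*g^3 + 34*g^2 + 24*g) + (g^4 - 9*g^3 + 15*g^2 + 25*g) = g^6 + g^5 - 14*g^4 - 14*g^3 + 49*g^2 + 49*g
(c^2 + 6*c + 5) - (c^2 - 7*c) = 13*c + 5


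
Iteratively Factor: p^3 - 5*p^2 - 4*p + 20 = (p + 2)*(p^2 - 7*p + 10) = (p - 5)*(p + 2)*(p - 2)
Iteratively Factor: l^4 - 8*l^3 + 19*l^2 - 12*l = (l - 1)*(l^3 - 7*l^2 + 12*l) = (l - 4)*(l - 1)*(l^2 - 3*l) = (l - 4)*(l - 3)*(l - 1)*(l)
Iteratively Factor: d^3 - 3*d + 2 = (d - 1)*(d^2 + d - 2) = (d - 1)^2*(d + 2)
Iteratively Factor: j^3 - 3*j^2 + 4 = (j + 1)*(j^2 - 4*j + 4) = (j - 2)*(j + 1)*(j - 2)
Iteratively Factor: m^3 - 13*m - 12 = (m - 4)*(m^2 + 4*m + 3) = (m - 4)*(m + 1)*(m + 3)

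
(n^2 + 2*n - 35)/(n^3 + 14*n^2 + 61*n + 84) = (n - 5)/(n^2 + 7*n + 12)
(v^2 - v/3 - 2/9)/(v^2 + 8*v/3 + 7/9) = (3*v - 2)/(3*v + 7)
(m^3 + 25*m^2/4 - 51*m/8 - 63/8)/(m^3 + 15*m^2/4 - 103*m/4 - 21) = (m - 3/2)/(m - 4)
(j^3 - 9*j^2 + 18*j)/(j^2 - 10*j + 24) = j*(j - 3)/(j - 4)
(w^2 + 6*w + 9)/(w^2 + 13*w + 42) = (w^2 + 6*w + 9)/(w^2 + 13*w + 42)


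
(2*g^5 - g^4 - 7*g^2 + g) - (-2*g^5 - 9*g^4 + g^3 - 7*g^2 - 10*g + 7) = 4*g^5 + 8*g^4 - g^3 + 11*g - 7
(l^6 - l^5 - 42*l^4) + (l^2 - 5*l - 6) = l^6 - l^5 - 42*l^4 + l^2 - 5*l - 6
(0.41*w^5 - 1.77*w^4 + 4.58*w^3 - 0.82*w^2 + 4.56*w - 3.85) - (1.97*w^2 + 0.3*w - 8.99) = 0.41*w^5 - 1.77*w^4 + 4.58*w^3 - 2.79*w^2 + 4.26*w + 5.14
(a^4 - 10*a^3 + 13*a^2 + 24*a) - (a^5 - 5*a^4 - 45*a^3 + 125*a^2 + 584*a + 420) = -a^5 + 6*a^4 + 35*a^3 - 112*a^2 - 560*a - 420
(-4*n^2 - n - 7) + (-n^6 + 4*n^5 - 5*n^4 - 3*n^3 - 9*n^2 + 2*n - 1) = -n^6 + 4*n^5 - 5*n^4 - 3*n^3 - 13*n^2 + n - 8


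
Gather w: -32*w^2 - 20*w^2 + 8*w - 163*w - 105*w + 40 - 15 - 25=-52*w^2 - 260*w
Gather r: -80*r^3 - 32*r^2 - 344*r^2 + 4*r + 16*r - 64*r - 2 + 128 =-80*r^3 - 376*r^2 - 44*r + 126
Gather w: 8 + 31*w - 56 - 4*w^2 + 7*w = -4*w^2 + 38*w - 48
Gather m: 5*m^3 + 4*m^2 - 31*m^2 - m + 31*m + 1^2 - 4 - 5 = 5*m^3 - 27*m^2 + 30*m - 8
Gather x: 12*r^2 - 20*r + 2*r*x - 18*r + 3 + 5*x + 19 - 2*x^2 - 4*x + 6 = 12*r^2 - 38*r - 2*x^2 + x*(2*r + 1) + 28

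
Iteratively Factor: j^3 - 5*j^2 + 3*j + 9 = (j - 3)*(j^2 - 2*j - 3) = (j - 3)*(j + 1)*(j - 3)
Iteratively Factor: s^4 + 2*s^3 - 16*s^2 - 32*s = (s + 4)*(s^3 - 2*s^2 - 8*s) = (s - 4)*(s + 4)*(s^2 + 2*s) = (s - 4)*(s + 2)*(s + 4)*(s)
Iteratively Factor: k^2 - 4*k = (k)*(k - 4)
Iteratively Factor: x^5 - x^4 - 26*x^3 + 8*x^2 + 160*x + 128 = (x + 2)*(x^4 - 3*x^3 - 20*x^2 + 48*x + 64) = (x - 4)*(x + 2)*(x^3 + x^2 - 16*x - 16) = (x - 4)*(x + 2)*(x + 4)*(x^2 - 3*x - 4) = (x - 4)^2*(x + 2)*(x + 4)*(x + 1)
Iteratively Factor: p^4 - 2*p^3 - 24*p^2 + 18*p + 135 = (p - 5)*(p^3 + 3*p^2 - 9*p - 27) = (p - 5)*(p + 3)*(p^2 - 9) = (p - 5)*(p + 3)^2*(p - 3)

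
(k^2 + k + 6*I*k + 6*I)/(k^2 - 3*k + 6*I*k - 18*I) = (k + 1)/(k - 3)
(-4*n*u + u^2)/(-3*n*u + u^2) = (4*n - u)/(3*n - u)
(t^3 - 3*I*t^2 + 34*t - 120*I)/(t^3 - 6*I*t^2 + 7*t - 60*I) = (t + 6*I)/(t + 3*I)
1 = 1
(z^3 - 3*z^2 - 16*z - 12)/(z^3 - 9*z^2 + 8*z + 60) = (z + 1)/(z - 5)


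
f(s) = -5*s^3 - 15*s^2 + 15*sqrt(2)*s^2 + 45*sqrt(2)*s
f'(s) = -15*s^2 - 30*s + 30*sqrt(2)*s + 45*sqrt(2)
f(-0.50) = -29.64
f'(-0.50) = 53.68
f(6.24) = -575.81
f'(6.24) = -442.88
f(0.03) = 1.91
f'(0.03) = 64.00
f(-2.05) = -61.27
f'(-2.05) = -24.87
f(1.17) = 74.96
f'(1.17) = 57.65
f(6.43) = -663.15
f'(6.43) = -476.63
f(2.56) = 119.75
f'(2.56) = -2.85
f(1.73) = 102.80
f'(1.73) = 40.24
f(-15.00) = 17318.38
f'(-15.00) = -3497.76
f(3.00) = 111.84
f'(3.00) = -34.08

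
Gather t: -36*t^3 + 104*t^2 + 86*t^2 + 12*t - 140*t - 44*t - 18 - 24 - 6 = -36*t^3 + 190*t^2 - 172*t - 48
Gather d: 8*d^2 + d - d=8*d^2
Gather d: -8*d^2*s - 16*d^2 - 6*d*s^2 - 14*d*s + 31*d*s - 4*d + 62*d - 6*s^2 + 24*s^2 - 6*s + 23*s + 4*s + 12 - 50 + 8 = d^2*(-8*s - 16) + d*(-6*s^2 + 17*s + 58) + 18*s^2 + 21*s - 30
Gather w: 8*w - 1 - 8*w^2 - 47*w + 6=-8*w^2 - 39*w + 5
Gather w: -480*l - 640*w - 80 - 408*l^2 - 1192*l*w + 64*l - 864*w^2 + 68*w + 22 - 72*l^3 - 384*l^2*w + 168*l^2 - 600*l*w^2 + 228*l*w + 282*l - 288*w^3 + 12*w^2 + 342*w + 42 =-72*l^3 - 240*l^2 - 134*l - 288*w^3 + w^2*(-600*l - 852) + w*(-384*l^2 - 964*l - 230) - 16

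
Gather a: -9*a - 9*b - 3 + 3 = -9*a - 9*b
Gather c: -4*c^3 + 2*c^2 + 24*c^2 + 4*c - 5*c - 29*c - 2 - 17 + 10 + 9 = -4*c^3 + 26*c^2 - 30*c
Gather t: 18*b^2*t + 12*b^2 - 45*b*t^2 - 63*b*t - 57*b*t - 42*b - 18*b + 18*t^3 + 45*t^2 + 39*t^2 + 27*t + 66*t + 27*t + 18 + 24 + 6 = 12*b^2 - 60*b + 18*t^3 + t^2*(84 - 45*b) + t*(18*b^2 - 120*b + 120) + 48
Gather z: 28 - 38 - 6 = -16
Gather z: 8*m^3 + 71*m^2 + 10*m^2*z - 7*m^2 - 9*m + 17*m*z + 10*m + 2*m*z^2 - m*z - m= 8*m^3 + 64*m^2 + 2*m*z^2 + z*(10*m^2 + 16*m)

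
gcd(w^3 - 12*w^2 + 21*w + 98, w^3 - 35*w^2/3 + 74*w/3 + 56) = w - 7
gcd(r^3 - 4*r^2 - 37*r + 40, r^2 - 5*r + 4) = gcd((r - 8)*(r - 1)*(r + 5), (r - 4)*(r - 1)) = r - 1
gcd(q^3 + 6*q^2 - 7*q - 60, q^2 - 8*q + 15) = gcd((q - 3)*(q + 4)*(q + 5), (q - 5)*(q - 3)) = q - 3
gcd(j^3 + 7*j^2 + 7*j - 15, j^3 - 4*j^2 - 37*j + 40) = j^2 + 4*j - 5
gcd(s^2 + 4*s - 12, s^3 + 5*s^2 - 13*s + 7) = 1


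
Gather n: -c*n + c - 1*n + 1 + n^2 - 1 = c + n^2 + n*(-c - 1)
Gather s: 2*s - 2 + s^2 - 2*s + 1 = s^2 - 1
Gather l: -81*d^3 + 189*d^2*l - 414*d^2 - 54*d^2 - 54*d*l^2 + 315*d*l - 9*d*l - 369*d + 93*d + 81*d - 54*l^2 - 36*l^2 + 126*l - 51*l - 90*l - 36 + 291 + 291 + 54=-81*d^3 - 468*d^2 - 195*d + l^2*(-54*d - 90) + l*(189*d^2 + 306*d - 15) + 600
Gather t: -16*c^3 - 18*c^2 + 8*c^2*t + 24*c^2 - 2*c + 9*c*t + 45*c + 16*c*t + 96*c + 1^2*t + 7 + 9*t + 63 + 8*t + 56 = -16*c^3 + 6*c^2 + 139*c + t*(8*c^2 + 25*c + 18) + 126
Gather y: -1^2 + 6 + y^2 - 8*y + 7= y^2 - 8*y + 12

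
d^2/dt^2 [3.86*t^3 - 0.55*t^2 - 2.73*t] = 23.16*t - 1.1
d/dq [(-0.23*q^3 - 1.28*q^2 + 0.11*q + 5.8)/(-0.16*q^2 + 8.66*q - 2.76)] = (0.0368*q^4 - 3.9836*q^3 - 9.1628*q^2 + 8.9216*q - 50.5316)/(0.0256*q^4 - 2.7712*q^3 + 75.8788*q^2 - 47.8032*q + 7.6176)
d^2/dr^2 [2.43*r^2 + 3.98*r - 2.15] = 4.86000000000000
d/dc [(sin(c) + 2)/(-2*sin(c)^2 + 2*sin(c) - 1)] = (8*sin(c) - cos(2*c) - 4)*cos(c)/(-2*sin(c) - cos(2*c) + 2)^2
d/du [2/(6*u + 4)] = -3/(3*u + 2)^2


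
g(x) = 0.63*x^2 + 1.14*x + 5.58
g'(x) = 1.26*x + 1.14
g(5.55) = 31.31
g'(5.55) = 8.13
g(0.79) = 6.87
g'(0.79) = 2.14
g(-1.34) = 5.18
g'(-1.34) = -0.55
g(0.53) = 6.36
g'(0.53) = 1.81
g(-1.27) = 5.15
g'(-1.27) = -0.46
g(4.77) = 25.35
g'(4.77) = 7.15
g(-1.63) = 5.40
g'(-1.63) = -0.91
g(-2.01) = 5.83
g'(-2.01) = -1.39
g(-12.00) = 82.62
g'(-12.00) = -13.98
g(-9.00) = 46.35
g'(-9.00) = -10.20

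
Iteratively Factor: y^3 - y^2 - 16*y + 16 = (y + 4)*(y^2 - 5*y + 4) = (y - 1)*(y + 4)*(y - 4)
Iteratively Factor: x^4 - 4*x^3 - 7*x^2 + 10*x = (x)*(x^3 - 4*x^2 - 7*x + 10) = x*(x - 5)*(x^2 + x - 2) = x*(x - 5)*(x - 1)*(x + 2)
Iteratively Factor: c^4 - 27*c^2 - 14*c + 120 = (c - 2)*(c^3 + 2*c^2 - 23*c - 60) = (c - 5)*(c - 2)*(c^2 + 7*c + 12) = (c - 5)*(c - 2)*(c + 3)*(c + 4)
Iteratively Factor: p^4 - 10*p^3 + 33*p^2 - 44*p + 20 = (p - 2)*(p^3 - 8*p^2 + 17*p - 10) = (p - 5)*(p - 2)*(p^2 - 3*p + 2) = (p - 5)*(p - 2)^2*(p - 1)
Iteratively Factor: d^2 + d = (d + 1)*(d)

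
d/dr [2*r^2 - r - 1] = 4*r - 1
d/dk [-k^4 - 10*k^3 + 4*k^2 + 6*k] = -4*k^3 - 30*k^2 + 8*k + 6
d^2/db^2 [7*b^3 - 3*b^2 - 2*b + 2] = 42*b - 6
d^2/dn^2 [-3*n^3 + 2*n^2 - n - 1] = 4 - 18*n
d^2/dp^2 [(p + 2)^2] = 2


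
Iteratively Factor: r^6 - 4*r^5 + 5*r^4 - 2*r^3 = (r - 2)*(r^5 - 2*r^4 + r^3) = r*(r - 2)*(r^4 - 2*r^3 + r^2) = r*(r - 2)*(r - 1)*(r^3 - r^2) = r^2*(r - 2)*(r - 1)*(r^2 - r) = r^3*(r - 2)*(r - 1)*(r - 1)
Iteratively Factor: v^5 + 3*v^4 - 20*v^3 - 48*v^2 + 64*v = (v - 1)*(v^4 + 4*v^3 - 16*v^2 - 64*v) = (v - 4)*(v - 1)*(v^3 + 8*v^2 + 16*v) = (v - 4)*(v - 1)*(v + 4)*(v^2 + 4*v) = v*(v - 4)*(v - 1)*(v + 4)*(v + 4)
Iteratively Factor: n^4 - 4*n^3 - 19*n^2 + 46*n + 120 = (n + 2)*(n^3 - 6*n^2 - 7*n + 60) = (n + 2)*(n + 3)*(n^2 - 9*n + 20) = (n - 5)*(n + 2)*(n + 3)*(n - 4)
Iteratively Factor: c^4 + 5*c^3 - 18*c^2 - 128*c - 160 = (c + 2)*(c^3 + 3*c^2 - 24*c - 80) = (c + 2)*(c + 4)*(c^2 - c - 20) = (c - 5)*(c + 2)*(c + 4)*(c + 4)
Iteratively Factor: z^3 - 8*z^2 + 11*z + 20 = (z - 4)*(z^2 - 4*z - 5) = (z - 4)*(z + 1)*(z - 5)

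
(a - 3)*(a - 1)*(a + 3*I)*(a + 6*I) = a^4 - 4*a^3 + 9*I*a^3 - 15*a^2 - 36*I*a^2 + 72*a + 27*I*a - 54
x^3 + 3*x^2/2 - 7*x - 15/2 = (x - 5/2)*(x + 1)*(x + 3)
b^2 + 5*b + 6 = (b + 2)*(b + 3)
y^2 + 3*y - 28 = (y - 4)*(y + 7)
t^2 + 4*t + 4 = (t + 2)^2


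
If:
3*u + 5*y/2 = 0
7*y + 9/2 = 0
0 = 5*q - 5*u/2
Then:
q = 15/56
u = 15/28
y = -9/14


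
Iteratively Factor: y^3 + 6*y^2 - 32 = (y + 4)*(y^2 + 2*y - 8) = (y + 4)^2*(y - 2)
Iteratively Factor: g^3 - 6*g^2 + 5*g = (g)*(g^2 - 6*g + 5) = g*(g - 5)*(g - 1)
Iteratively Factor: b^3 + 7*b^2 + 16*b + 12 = (b + 2)*(b^2 + 5*b + 6) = (b + 2)*(b + 3)*(b + 2)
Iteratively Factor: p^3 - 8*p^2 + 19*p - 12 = (p - 3)*(p^2 - 5*p + 4) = (p - 4)*(p - 3)*(p - 1)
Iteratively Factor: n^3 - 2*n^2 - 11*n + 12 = (n - 4)*(n^2 + 2*n - 3) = (n - 4)*(n - 1)*(n + 3)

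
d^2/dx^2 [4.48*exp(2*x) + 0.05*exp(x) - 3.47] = (17.92*exp(x) + 0.05)*exp(x)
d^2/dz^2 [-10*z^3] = -60*z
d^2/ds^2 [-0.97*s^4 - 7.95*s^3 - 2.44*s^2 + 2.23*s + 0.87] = -11.64*s^2 - 47.7*s - 4.88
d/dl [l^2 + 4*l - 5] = 2*l + 4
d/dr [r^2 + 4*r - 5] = 2*r + 4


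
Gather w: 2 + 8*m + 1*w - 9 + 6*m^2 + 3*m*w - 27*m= 6*m^2 - 19*m + w*(3*m + 1) - 7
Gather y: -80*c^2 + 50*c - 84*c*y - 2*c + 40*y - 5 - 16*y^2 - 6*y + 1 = -80*c^2 + 48*c - 16*y^2 + y*(34 - 84*c) - 4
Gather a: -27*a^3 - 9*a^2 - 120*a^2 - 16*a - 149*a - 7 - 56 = -27*a^3 - 129*a^2 - 165*a - 63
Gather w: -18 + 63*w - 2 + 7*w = 70*w - 20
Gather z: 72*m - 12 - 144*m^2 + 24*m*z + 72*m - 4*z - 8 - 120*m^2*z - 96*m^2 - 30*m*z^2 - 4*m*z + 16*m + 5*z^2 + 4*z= -240*m^2 + 160*m + z^2*(5 - 30*m) + z*(-120*m^2 + 20*m) - 20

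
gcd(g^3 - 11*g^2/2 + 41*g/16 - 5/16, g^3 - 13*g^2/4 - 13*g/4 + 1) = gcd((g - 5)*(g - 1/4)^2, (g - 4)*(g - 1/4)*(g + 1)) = g - 1/4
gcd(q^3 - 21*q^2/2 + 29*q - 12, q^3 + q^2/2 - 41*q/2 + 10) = q^2 - 9*q/2 + 2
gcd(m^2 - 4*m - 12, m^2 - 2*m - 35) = 1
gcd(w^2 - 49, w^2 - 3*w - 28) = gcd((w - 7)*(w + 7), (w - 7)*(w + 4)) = w - 7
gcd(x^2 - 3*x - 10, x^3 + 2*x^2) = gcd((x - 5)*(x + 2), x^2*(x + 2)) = x + 2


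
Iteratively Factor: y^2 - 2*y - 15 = (y + 3)*(y - 5)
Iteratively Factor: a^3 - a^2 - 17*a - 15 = (a - 5)*(a^2 + 4*a + 3) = (a - 5)*(a + 1)*(a + 3)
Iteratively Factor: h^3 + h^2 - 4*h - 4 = (h + 1)*(h^2 - 4) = (h + 1)*(h + 2)*(h - 2)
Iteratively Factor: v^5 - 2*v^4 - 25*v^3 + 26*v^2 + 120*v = (v + 2)*(v^4 - 4*v^3 - 17*v^2 + 60*v) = (v + 2)*(v + 4)*(v^3 - 8*v^2 + 15*v) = (v - 3)*(v + 2)*(v + 4)*(v^2 - 5*v) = (v - 5)*(v - 3)*(v + 2)*(v + 4)*(v)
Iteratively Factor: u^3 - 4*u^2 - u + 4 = (u + 1)*(u^2 - 5*u + 4) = (u - 1)*(u + 1)*(u - 4)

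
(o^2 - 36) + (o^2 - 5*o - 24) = 2*o^2 - 5*o - 60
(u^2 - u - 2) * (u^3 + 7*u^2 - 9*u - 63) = u^5 + 6*u^4 - 18*u^3 - 68*u^2 + 81*u + 126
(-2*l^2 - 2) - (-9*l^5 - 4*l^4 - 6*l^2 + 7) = 9*l^5 + 4*l^4 + 4*l^2 - 9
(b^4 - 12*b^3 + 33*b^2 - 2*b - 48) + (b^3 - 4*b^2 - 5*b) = b^4 - 11*b^3 + 29*b^2 - 7*b - 48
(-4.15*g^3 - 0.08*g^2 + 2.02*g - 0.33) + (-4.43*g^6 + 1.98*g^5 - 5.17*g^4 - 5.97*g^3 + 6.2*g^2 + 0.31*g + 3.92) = -4.43*g^6 + 1.98*g^5 - 5.17*g^4 - 10.12*g^3 + 6.12*g^2 + 2.33*g + 3.59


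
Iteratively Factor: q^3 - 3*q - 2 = (q + 1)*(q^2 - q - 2) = (q - 2)*(q + 1)*(q + 1)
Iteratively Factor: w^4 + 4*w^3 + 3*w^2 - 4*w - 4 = (w + 2)*(w^3 + 2*w^2 - w - 2) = (w + 1)*(w + 2)*(w^2 + w - 2) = (w + 1)*(w + 2)^2*(w - 1)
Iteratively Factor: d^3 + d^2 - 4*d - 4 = (d + 1)*(d^2 - 4) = (d + 1)*(d + 2)*(d - 2)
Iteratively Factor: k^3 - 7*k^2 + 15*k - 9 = (k - 3)*(k^2 - 4*k + 3) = (k - 3)*(k - 1)*(k - 3)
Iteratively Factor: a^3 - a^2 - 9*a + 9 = (a - 1)*(a^2 - 9) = (a - 1)*(a + 3)*(a - 3)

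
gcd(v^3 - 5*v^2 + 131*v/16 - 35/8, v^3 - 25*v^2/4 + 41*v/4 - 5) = v - 5/4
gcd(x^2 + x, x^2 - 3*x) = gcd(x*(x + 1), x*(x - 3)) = x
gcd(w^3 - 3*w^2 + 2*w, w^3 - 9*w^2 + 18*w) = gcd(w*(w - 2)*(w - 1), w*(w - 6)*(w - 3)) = w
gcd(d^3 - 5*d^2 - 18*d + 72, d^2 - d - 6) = d - 3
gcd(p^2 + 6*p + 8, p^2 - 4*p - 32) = p + 4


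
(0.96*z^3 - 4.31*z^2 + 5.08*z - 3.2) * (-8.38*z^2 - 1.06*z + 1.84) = -8.0448*z^5 + 35.1002*z^4 - 36.2354*z^3 + 13.5008*z^2 + 12.7392*z - 5.888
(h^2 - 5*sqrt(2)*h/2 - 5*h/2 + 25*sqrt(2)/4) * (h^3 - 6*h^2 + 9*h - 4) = h^5 - 17*h^4/2 - 5*sqrt(2)*h^4/2 + 24*h^3 + 85*sqrt(2)*h^3/4 - 60*sqrt(2)*h^2 - 53*h^2/2 + 10*h + 265*sqrt(2)*h/4 - 25*sqrt(2)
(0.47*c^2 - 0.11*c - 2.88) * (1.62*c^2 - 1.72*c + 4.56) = 0.7614*c^4 - 0.9866*c^3 - 2.3332*c^2 + 4.452*c - 13.1328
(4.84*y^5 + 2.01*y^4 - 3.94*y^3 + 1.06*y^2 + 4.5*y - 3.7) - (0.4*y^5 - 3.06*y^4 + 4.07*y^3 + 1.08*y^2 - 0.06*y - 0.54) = 4.44*y^5 + 5.07*y^4 - 8.01*y^3 - 0.02*y^2 + 4.56*y - 3.16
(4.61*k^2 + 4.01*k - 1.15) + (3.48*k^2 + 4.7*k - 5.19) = 8.09*k^2 + 8.71*k - 6.34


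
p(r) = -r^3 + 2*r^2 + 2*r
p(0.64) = 1.84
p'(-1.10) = -6.03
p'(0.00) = 2.00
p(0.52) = 1.44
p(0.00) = 0.00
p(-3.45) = 57.97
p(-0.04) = -0.08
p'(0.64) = 3.33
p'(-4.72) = -83.72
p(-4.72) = 140.27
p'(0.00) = 2.00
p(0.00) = 0.00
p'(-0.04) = 1.84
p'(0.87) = 3.21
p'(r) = -3*r^2 + 4*r + 2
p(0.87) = 2.60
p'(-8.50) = -248.75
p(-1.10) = 1.55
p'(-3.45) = -47.51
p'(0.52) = 3.27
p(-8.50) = 741.62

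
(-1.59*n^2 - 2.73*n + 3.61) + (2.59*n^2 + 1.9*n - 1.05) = 1.0*n^2 - 0.83*n + 2.56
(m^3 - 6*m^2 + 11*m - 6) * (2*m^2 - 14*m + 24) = 2*m^5 - 26*m^4 + 130*m^3 - 310*m^2 + 348*m - 144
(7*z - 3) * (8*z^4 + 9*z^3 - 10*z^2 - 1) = 56*z^5 + 39*z^4 - 97*z^3 + 30*z^2 - 7*z + 3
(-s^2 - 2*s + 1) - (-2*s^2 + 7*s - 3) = s^2 - 9*s + 4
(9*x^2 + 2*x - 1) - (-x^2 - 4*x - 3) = 10*x^2 + 6*x + 2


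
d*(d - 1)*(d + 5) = d^3 + 4*d^2 - 5*d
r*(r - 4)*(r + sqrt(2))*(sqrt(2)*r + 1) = sqrt(2)*r^4 - 4*sqrt(2)*r^3 + 3*r^3 - 12*r^2 + sqrt(2)*r^2 - 4*sqrt(2)*r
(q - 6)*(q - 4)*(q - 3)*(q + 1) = q^4 - 12*q^3 + 41*q^2 - 18*q - 72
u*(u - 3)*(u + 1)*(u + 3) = u^4 + u^3 - 9*u^2 - 9*u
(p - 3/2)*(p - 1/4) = p^2 - 7*p/4 + 3/8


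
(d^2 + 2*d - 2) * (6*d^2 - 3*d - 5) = 6*d^4 + 9*d^3 - 23*d^2 - 4*d + 10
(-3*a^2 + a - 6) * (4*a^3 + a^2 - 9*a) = -12*a^5 + a^4 + 4*a^3 - 15*a^2 + 54*a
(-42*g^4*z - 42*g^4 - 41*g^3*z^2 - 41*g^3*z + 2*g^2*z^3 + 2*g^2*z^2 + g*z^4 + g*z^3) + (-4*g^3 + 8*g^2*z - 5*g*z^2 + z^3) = -42*g^4*z - 42*g^4 - 41*g^3*z^2 - 41*g^3*z - 4*g^3 + 2*g^2*z^3 + 2*g^2*z^2 + 8*g^2*z + g*z^4 + g*z^3 - 5*g*z^2 + z^3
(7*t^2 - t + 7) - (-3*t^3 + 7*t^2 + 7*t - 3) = 3*t^3 - 8*t + 10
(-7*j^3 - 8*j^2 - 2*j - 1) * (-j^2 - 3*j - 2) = 7*j^5 + 29*j^4 + 40*j^3 + 23*j^2 + 7*j + 2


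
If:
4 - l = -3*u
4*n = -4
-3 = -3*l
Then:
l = 1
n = -1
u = -1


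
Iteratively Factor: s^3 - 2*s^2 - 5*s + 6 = (s + 2)*(s^2 - 4*s + 3) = (s - 1)*(s + 2)*(s - 3)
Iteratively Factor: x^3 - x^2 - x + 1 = (x + 1)*(x^2 - 2*x + 1) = (x - 1)*(x + 1)*(x - 1)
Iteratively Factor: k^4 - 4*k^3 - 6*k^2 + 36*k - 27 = (k - 1)*(k^3 - 3*k^2 - 9*k + 27) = (k - 3)*(k - 1)*(k^2 - 9) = (k - 3)*(k - 1)*(k + 3)*(k - 3)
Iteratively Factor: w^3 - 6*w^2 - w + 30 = (w + 2)*(w^2 - 8*w + 15) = (w - 5)*(w + 2)*(w - 3)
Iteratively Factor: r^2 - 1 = (r - 1)*(r + 1)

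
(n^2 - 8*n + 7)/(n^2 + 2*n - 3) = (n - 7)/(n + 3)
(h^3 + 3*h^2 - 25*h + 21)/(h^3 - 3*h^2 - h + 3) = (h + 7)/(h + 1)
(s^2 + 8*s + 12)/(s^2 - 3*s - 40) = (s^2 + 8*s + 12)/(s^2 - 3*s - 40)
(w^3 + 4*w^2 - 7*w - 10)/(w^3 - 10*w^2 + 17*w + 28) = (w^2 + 3*w - 10)/(w^2 - 11*w + 28)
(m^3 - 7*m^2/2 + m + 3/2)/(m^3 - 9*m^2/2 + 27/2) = (2*m^2 - m - 1)/(2*m^2 - 3*m - 9)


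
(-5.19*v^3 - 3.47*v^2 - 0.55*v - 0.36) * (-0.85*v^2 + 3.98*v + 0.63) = 4.4115*v^5 - 17.7067*v^4 - 16.6128*v^3 - 4.0691*v^2 - 1.7793*v - 0.2268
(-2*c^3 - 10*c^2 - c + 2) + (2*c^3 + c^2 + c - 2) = -9*c^2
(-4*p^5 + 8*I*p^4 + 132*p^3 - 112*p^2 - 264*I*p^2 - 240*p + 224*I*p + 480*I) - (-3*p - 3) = -4*p^5 + 8*I*p^4 + 132*p^3 - 112*p^2 - 264*I*p^2 - 237*p + 224*I*p + 3 + 480*I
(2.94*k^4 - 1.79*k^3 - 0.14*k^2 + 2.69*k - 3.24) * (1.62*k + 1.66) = 4.7628*k^5 + 1.9806*k^4 - 3.1982*k^3 + 4.1254*k^2 - 0.783400000000001*k - 5.3784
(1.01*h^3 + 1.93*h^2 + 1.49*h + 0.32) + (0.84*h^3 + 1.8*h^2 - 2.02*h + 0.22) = 1.85*h^3 + 3.73*h^2 - 0.53*h + 0.54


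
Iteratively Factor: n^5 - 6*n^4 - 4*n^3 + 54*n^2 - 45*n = (n - 3)*(n^4 - 3*n^3 - 13*n^2 + 15*n) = (n - 3)*(n - 1)*(n^3 - 2*n^2 - 15*n) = (n - 5)*(n - 3)*(n - 1)*(n^2 + 3*n) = n*(n - 5)*(n - 3)*(n - 1)*(n + 3)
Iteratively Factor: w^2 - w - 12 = (w - 4)*(w + 3)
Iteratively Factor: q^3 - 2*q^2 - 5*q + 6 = (q - 1)*(q^2 - q - 6) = (q - 3)*(q - 1)*(q + 2)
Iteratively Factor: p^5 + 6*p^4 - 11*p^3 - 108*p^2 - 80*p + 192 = (p + 4)*(p^4 + 2*p^3 - 19*p^2 - 32*p + 48) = (p - 4)*(p + 4)*(p^3 + 6*p^2 + 5*p - 12) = (p - 4)*(p - 1)*(p + 4)*(p^2 + 7*p + 12) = (p - 4)*(p - 1)*(p + 3)*(p + 4)*(p + 4)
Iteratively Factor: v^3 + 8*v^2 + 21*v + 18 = (v + 2)*(v^2 + 6*v + 9) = (v + 2)*(v + 3)*(v + 3)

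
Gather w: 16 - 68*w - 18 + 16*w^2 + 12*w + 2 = 16*w^2 - 56*w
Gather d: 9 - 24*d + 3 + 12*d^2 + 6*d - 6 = 12*d^2 - 18*d + 6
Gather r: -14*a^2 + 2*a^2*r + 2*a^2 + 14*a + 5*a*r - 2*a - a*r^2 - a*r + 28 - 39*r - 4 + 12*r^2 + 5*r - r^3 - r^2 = -12*a^2 + 12*a - r^3 + r^2*(11 - a) + r*(2*a^2 + 4*a - 34) + 24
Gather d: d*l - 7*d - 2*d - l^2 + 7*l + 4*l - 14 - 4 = d*(l - 9) - l^2 + 11*l - 18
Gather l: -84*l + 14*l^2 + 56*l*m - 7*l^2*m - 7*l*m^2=l^2*(14 - 7*m) + l*(-7*m^2 + 56*m - 84)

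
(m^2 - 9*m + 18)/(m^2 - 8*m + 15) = (m - 6)/(m - 5)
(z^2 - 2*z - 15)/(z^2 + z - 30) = (z + 3)/(z + 6)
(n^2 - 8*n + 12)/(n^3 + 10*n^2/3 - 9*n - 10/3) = 3*(n - 6)/(3*n^2 + 16*n + 5)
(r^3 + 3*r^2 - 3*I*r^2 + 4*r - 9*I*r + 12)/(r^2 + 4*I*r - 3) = (r^2 + r*(3 - 4*I) - 12*I)/(r + 3*I)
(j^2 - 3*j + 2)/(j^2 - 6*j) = (j^2 - 3*j + 2)/(j*(j - 6))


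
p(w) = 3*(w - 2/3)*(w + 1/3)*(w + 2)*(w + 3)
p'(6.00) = 4242.67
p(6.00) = 7296.00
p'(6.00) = 4242.67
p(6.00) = 7296.00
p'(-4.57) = -390.22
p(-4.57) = 268.56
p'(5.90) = 4062.77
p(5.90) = 6880.77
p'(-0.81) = -8.13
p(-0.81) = 5.50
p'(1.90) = 271.46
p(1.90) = 157.91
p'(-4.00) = -204.00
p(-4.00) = 102.67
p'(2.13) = 349.72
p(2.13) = 229.12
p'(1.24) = 108.71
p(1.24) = 37.18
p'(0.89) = 54.35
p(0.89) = 9.21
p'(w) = 3*(w - 2/3)*(w + 1/3)*(w + 2) + 3*(w - 2/3)*(w + 1/3)*(w + 3) + 3*(w - 2/3)*(w + 2)*(w + 3) + 3*(w + 1/3)*(w + 2)*(w + 3) = 12*w^3 + 42*w^2 + 74*w/3 - 28/3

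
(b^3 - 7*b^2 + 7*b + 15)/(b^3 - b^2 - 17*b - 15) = (b - 3)/(b + 3)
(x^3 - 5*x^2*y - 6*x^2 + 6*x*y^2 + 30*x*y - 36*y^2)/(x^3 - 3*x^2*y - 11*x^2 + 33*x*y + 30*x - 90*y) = (x - 2*y)/(x - 5)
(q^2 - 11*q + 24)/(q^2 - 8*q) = (q - 3)/q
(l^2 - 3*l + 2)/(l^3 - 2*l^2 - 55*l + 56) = (l - 2)/(l^2 - l - 56)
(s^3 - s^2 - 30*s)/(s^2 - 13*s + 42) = s*(s + 5)/(s - 7)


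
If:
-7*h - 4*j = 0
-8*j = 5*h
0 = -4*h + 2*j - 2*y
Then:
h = 0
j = 0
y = 0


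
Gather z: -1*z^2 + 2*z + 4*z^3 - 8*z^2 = 4*z^3 - 9*z^2 + 2*z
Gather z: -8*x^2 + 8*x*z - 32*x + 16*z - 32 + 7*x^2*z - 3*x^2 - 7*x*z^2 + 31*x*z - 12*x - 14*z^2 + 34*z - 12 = -11*x^2 - 44*x + z^2*(-7*x - 14) + z*(7*x^2 + 39*x + 50) - 44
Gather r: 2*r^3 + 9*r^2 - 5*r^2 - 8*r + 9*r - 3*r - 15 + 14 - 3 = 2*r^3 + 4*r^2 - 2*r - 4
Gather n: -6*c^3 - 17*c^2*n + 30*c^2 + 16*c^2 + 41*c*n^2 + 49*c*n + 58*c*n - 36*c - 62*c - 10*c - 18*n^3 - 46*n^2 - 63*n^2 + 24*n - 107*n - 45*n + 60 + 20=-6*c^3 + 46*c^2 - 108*c - 18*n^3 + n^2*(41*c - 109) + n*(-17*c^2 + 107*c - 128) + 80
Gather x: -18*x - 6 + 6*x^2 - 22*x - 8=6*x^2 - 40*x - 14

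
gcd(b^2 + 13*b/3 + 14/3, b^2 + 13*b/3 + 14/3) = b^2 + 13*b/3 + 14/3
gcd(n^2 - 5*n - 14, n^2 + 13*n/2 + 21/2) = 1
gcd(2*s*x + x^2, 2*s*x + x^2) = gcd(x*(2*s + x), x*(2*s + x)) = 2*s*x + x^2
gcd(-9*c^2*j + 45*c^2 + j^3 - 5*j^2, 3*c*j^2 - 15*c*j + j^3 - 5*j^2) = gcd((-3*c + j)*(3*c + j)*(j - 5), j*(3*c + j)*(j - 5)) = 3*c*j - 15*c + j^2 - 5*j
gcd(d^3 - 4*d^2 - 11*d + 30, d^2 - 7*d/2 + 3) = d - 2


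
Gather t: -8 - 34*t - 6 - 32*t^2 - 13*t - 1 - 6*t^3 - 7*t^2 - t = -6*t^3 - 39*t^2 - 48*t - 15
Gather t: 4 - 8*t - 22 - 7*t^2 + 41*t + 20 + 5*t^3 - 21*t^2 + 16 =5*t^3 - 28*t^2 + 33*t + 18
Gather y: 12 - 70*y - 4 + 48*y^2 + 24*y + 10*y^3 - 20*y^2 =10*y^3 + 28*y^2 - 46*y + 8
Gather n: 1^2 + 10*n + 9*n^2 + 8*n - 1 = 9*n^2 + 18*n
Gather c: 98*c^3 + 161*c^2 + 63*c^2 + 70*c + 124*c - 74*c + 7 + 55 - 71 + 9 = 98*c^3 + 224*c^2 + 120*c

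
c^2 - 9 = (c - 3)*(c + 3)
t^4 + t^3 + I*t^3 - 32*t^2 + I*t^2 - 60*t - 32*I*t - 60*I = (t - 6)*(t + 2)*(t + 5)*(t + I)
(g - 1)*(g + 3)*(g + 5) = g^3 + 7*g^2 + 7*g - 15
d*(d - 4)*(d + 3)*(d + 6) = d^4 + 5*d^3 - 18*d^2 - 72*d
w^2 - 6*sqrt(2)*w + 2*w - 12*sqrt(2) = (w + 2)*(w - 6*sqrt(2))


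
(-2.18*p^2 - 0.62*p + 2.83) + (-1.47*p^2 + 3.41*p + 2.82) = -3.65*p^2 + 2.79*p + 5.65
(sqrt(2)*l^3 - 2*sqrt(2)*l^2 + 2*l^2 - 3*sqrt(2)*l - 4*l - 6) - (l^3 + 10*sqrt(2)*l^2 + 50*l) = -l^3 + sqrt(2)*l^3 - 12*sqrt(2)*l^2 + 2*l^2 - 54*l - 3*sqrt(2)*l - 6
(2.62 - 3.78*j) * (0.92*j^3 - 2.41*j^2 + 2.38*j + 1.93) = -3.4776*j^4 + 11.5202*j^3 - 15.3106*j^2 - 1.0598*j + 5.0566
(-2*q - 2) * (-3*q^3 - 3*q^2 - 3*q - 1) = 6*q^4 + 12*q^3 + 12*q^2 + 8*q + 2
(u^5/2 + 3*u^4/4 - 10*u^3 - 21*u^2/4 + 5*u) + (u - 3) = u^5/2 + 3*u^4/4 - 10*u^3 - 21*u^2/4 + 6*u - 3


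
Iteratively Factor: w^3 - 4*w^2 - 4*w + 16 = (w + 2)*(w^2 - 6*w + 8) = (w - 4)*(w + 2)*(w - 2)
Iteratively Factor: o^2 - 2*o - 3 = (o + 1)*(o - 3)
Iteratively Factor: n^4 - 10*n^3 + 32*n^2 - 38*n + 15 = (n - 5)*(n^3 - 5*n^2 + 7*n - 3) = (n - 5)*(n - 1)*(n^2 - 4*n + 3) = (n - 5)*(n - 3)*(n - 1)*(n - 1)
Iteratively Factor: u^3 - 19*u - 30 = (u - 5)*(u^2 + 5*u + 6) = (u - 5)*(u + 3)*(u + 2)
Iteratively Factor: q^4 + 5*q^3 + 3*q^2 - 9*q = (q)*(q^3 + 5*q^2 + 3*q - 9) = q*(q + 3)*(q^2 + 2*q - 3) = q*(q - 1)*(q + 3)*(q + 3)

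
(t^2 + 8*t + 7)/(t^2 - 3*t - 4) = (t + 7)/(t - 4)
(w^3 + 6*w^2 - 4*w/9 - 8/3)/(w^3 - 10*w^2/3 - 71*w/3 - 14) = (w^2 + 16*w/3 - 4)/(w^2 - 4*w - 21)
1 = 1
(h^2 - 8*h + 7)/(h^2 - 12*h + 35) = (h - 1)/(h - 5)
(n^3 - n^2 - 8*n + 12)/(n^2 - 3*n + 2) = (n^2 + n - 6)/(n - 1)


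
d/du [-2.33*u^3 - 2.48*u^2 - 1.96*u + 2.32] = -6.99*u^2 - 4.96*u - 1.96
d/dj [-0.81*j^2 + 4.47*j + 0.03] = 4.47 - 1.62*j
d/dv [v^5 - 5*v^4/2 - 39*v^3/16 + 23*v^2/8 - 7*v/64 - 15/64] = 5*v^4 - 10*v^3 - 117*v^2/16 + 23*v/4 - 7/64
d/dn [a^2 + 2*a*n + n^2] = 2*a + 2*n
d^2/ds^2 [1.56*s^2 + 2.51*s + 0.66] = 3.12000000000000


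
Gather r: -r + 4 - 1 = 3 - r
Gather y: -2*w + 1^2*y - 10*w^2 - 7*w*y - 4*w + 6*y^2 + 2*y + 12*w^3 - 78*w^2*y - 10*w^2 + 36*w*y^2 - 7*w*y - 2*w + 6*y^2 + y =12*w^3 - 20*w^2 - 8*w + y^2*(36*w + 12) + y*(-78*w^2 - 14*w + 4)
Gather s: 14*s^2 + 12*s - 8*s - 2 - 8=14*s^2 + 4*s - 10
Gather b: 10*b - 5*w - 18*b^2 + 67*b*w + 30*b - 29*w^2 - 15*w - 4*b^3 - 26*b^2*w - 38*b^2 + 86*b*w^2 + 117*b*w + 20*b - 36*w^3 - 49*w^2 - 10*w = -4*b^3 + b^2*(-26*w - 56) + b*(86*w^2 + 184*w + 60) - 36*w^3 - 78*w^2 - 30*w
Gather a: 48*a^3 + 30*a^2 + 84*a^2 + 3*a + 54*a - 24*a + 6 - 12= 48*a^3 + 114*a^2 + 33*a - 6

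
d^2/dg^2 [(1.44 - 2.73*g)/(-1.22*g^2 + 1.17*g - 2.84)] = ((9.9018 - 19.9836*g)*(1.22*g^2 - 1.17*g + 2.84) + (2.44*g - 1.17)*(2.73*g - 1.44)*(4.88*g - 2.34))/(1.22*g^2 - 1.17*g + 2.84)^3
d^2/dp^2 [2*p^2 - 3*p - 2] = 4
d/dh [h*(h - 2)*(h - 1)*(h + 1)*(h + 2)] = 5*h^4 - 15*h^2 + 4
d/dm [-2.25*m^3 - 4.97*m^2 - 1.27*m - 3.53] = -6.75*m^2 - 9.94*m - 1.27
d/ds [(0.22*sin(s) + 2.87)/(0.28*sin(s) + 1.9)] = -0.3856*cos(s)/(0.28*sin(s) + 1.9)^2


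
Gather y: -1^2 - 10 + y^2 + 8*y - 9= y^2 + 8*y - 20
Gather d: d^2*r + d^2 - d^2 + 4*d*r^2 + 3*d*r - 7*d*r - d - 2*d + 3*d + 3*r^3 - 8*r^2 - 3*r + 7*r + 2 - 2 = d^2*r + d*(4*r^2 - 4*r) + 3*r^3 - 8*r^2 + 4*r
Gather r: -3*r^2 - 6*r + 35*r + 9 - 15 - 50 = -3*r^2 + 29*r - 56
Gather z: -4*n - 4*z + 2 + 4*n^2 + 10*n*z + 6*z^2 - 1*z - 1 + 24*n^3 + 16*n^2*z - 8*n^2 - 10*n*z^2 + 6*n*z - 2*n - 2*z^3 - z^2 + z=24*n^3 - 4*n^2 - 6*n - 2*z^3 + z^2*(5 - 10*n) + z*(16*n^2 + 16*n - 4) + 1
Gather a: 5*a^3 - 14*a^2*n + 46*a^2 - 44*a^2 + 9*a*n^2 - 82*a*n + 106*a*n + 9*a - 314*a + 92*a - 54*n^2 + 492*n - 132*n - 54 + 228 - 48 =5*a^3 + a^2*(2 - 14*n) + a*(9*n^2 + 24*n - 213) - 54*n^2 + 360*n + 126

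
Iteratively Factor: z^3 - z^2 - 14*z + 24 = (z + 4)*(z^2 - 5*z + 6) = (z - 3)*(z + 4)*(z - 2)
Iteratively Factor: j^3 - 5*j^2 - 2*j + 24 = (j + 2)*(j^2 - 7*j + 12) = (j - 3)*(j + 2)*(j - 4)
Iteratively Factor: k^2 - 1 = (k - 1)*(k + 1)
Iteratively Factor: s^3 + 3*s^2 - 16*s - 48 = (s + 3)*(s^2 - 16) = (s + 3)*(s + 4)*(s - 4)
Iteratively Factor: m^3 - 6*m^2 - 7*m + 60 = (m - 5)*(m^2 - m - 12) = (m - 5)*(m + 3)*(m - 4)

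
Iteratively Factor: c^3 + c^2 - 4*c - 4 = (c + 2)*(c^2 - c - 2) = (c + 1)*(c + 2)*(c - 2)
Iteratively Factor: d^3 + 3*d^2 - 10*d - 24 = (d - 3)*(d^2 + 6*d + 8) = (d - 3)*(d + 4)*(d + 2)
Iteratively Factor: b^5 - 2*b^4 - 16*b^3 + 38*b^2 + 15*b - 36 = (b + 1)*(b^4 - 3*b^3 - 13*b^2 + 51*b - 36) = (b - 3)*(b + 1)*(b^3 - 13*b + 12) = (b - 3)*(b - 1)*(b + 1)*(b^2 + b - 12) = (b - 3)*(b - 1)*(b + 1)*(b + 4)*(b - 3)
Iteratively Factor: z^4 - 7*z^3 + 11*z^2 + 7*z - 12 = (z - 3)*(z^3 - 4*z^2 - z + 4) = (z - 4)*(z - 3)*(z^2 - 1) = (z - 4)*(z - 3)*(z - 1)*(z + 1)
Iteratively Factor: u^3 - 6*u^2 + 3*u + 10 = (u + 1)*(u^2 - 7*u + 10) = (u - 2)*(u + 1)*(u - 5)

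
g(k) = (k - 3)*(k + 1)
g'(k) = 2*k - 2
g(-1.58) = 2.66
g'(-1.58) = -5.16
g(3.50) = 2.25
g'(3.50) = 5.00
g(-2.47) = 8.04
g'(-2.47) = -6.94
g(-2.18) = 6.11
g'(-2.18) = -6.36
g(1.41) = -3.83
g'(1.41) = 0.82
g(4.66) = 9.40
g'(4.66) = 7.32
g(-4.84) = 30.11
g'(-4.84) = -11.68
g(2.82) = -0.69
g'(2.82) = 3.64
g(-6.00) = 45.00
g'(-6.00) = -14.00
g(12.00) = 117.00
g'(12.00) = 22.00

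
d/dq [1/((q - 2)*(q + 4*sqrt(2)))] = ((2 - q)*(q + 4*sqrt(2)) - (q - 2)^2)/((q - 2)^3*(q + 4*sqrt(2))^2)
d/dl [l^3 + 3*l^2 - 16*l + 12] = 3*l^2 + 6*l - 16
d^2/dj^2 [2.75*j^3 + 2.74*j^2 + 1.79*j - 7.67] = 16.5*j + 5.48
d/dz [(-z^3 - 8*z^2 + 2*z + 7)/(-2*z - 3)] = (4*z^3 + 25*z^2 + 48*z + 8)/(4*z^2 + 12*z + 9)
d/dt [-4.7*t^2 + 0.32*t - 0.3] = 0.32 - 9.4*t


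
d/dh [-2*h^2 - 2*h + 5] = -4*h - 2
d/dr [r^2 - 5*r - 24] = 2*r - 5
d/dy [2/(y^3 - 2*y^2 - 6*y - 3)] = 2*(-3*y^2 + 4*y + 6)/(-y^3 + 2*y^2 + 6*y + 3)^2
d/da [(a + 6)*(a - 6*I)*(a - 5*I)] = 3*a^2 + a*(12 - 22*I) - 30 - 66*I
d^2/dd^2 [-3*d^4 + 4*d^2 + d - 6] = 8 - 36*d^2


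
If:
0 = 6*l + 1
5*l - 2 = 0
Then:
No Solution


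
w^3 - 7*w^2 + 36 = (w - 6)*(w - 3)*(w + 2)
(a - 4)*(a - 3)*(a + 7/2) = a^3 - 7*a^2/2 - 25*a/2 + 42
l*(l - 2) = l^2 - 2*l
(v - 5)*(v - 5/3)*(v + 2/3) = v^3 - 6*v^2 + 35*v/9 + 50/9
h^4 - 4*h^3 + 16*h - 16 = (h - 2)^3*(h + 2)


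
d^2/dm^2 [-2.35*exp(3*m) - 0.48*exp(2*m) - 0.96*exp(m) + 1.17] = (-21.15*exp(2*m) - 1.92*exp(m) - 0.96)*exp(m)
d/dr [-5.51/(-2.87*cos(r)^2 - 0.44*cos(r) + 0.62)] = (31.6274*cos(r) + 2.4244)*sin(r)/(2.87*cos(r)^2 + 0.44*cos(r) - 0.62)^2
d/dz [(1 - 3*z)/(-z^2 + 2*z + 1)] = (-3*z^2 + 2*z - 5)/(z^4 - 4*z^3 + 2*z^2 + 4*z + 1)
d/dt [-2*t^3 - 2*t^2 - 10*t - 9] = -6*t^2 - 4*t - 10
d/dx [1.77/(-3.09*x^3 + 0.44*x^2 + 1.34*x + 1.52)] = (16.4079*x^2 - 1.5576*x - 2.3718)/(-3.09*x^3 + 0.44*x^2 + 1.34*x + 1.52)^2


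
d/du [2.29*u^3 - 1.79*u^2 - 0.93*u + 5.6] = 6.87*u^2 - 3.58*u - 0.93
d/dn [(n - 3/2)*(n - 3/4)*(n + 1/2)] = n*(6*n - 7)/2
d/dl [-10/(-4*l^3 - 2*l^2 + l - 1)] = 10*(-12*l^2 - 4*l + 1)/(4*l^3 + 2*l^2 - l + 1)^2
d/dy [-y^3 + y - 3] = 1 - 3*y^2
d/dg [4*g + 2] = 4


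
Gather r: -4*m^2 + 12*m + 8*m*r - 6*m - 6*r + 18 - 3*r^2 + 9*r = -4*m^2 + 6*m - 3*r^2 + r*(8*m + 3) + 18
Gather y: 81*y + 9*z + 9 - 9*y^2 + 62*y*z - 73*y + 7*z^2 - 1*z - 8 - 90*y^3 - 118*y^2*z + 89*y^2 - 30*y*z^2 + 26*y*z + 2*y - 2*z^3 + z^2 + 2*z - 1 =-90*y^3 + y^2*(80 - 118*z) + y*(-30*z^2 + 88*z + 10) - 2*z^3 + 8*z^2 + 10*z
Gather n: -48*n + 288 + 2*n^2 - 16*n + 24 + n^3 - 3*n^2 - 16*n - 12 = n^3 - n^2 - 80*n + 300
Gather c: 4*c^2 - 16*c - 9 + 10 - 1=4*c^2 - 16*c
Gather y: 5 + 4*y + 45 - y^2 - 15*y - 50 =-y^2 - 11*y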